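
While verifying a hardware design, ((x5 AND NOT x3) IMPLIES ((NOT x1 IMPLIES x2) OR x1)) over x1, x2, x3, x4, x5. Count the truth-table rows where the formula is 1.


Formula: ((x5 AND NOT x3) IMPLIES ((NOT x1 IMPLIES x2) OR x1)) over 5 vars (32 rows)
Evaluate each row (x1, x2, x3, x4, x5 as bits, MSB first):
  row 0 [00000]: ((0 AND NOT 0) IMPLIES ((NOT 0 IMPLIES 0) OR 0)) -> 1
  row 1 [00001]: ((1 AND NOT 0) IMPLIES ((NOT 0 IMPLIES 0) OR 0)) -> 0
  row 2 [00010]: ((0 AND NOT 0) IMPLIES ((NOT 0 IMPLIES 0) OR 0)) -> 1
  row 3 [00011]: ((1 AND NOT 0) IMPLIES ((NOT 0 IMPLIES 0) OR 0)) -> 0
  row 4 [00100]: ((0 AND NOT 1) IMPLIES ((NOT 0 IMPLIES 0) OR 0)) -> 1
  row 5 [00101]: ((1 AND NOT 1) IMPLIES ((NOT 0 IMPLIES 0) OR 0)) -> 1
  row 6 [00110]: ((0 AND NOT 1) IMPLIES ((NOT 0 IMPLIES 0) OR 0)) -> 1
  row 7 [00111]: ((1 AND NOT 1) IMPLIES ((NOT 0 IMPLIES 0) OR 0)) -> 1
  row 8 [01000]: ((0 AND NOT 0) IMPLIES ((NOT 0 IMPLIES 1) OR 0)) -> 1
  row 9 [01001]: ((1 AND NOT 0) IMPLIES ((NOT 0 IMPLIES 1) OR 0)) -> 1
  row 10 [01010]: ((0 AND NOT 0) IMPLIES ((NOT 0 IMPLIES 1) OR 0)) -> 1
  row 11 [01011]: ((1 AND NOT 0) IMPLIES ((NOT 0 IMPLIES 1) OR 0)) -> 1
  row 12 [01100]: ((0 AND NOT 1) IMPLIES ((NOT 0 IMPLIES 1) OR 0)) -> 1
  row 13 [01101]: ((1 AND NOT 1) IMPLIES ((NOT 0 IMPLIES 1) OR 0)) -> 1
  row 14 [01110]: ((0 AND NOT 1) IMPLIES ((NOT 0 IMPLIES 1) OR 0)) -> 1
  row 15 [01111]: ((1 AND NOT 1) IMPLIES ((NOT 0 IMPLIES 1) OR 0)) -> 1
  row 16 [10000]: ((0 AND NOT 0) IMPLIES ((NOT 1 IMPLIES 0) OR 1)) -> 1
  row 17 [10001]: ((1 AND NOT 0) IMPLIES ((NOT 1 IMPLIES 0) OR 1)) -> 1
  row 18 [10010]: ((0 AND NOT 0) IMPLIES ((NOT 1 IMPLIES 0) OR 1)) -> 1
  row 19 [10011]: ((1 AND NOT 0) IMPLIES ((NOT 1 IMPLIES 0) OR 1)) -> 1
  row 20 [10100]: ((0 AND NOT 1) IMPLIES ((NOT 1 IMPLIES 0) OR 1)) -> 1
  row 21 [10101]: ((1 AND NOT 1) IMPLIES ((NOT 1 IMPLIES 0) OR 1)) -> 1
  row 22 [10110]: ((0 AND NOT 1) IMPLIES ((NOT 1 IMPLIES 0) OR 1)) -> 1
  row 23 [10111]: ((1 AND NOT 1) IMPLIES ((NOT 1 IMPLIES 0) OR 1)) -> 1
  row 24 [11000]: ((0 AND NOT 0) IMPLIES ((NOT 1 IMPLIES 1) OR 1)) -> 1
  row 25 [11001]: ((1 AND NOT 0) IMPLIES ((NOT 1 IMPLIES 1) OR 1)) -> 1
  row 26 [11010]: ((0 AND NOT 0) IMPLIES ((NOT 1 IMPLIES 1) OR 1)) -> 1
  row 27 [11011]: ((1 AND NOT 0) IMPLIES ((NOT 1 IMPLIES 1) OR 1)) -> 1
  row 28 [11100]: ((0 AND NOT 1) IMPLIES ((NOT 1 IMPLIES 1) OR 1)) -> 1
  row 29 [11101]: ((1 AND NOT 1) IMPLIES ((NOT 1 IMPLIES 1) OR 1)) -> 1
  row 30 [11110]: ((0 AND NOT 1) IMPLIES ((NOT 1 IMPLIES 1) OR 1)) -> 1
  row 31 [11111]: ((1 AND NOT 1) IMPLIES ((NOT 1 IMPLIES 1) OR 1)) -> 1
Full result column, 8 rows per line (x1,x2 fixed per line; x3,x4,x5 runs 000..111 left to right):
  rows 0-7 [x1,x2=00]: 10101111  (ones: 6)
  rows 8-15 [x1,x2=01]: 11111111  (ones: 8)
  rows 16-23 [x1,x2=10]: 11111111  (ones: 8)
  rows 24-31 [x1,x2=11]: 11111111  (ones: 8)
Count of 1-rows = 6+8+8+8 = 30

30


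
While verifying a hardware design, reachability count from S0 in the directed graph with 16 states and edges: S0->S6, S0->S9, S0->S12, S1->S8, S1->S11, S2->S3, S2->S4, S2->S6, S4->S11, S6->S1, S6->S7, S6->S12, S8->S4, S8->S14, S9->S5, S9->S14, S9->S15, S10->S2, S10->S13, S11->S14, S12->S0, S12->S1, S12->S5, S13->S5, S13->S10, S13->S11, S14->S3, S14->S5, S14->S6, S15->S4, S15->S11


BFS from S0:
  layer 0: {S0}
  layer 1: {S6, S9, S12}
  layer 2: {S1, S5, S7, S14, S15}
  layer 3: {S3, S4, S8, S11}
Reachable set: {S0, S1, S3, S4, S5, S6, S7, S8, S9, S11, S12, S14, S15}
Count = 13

13


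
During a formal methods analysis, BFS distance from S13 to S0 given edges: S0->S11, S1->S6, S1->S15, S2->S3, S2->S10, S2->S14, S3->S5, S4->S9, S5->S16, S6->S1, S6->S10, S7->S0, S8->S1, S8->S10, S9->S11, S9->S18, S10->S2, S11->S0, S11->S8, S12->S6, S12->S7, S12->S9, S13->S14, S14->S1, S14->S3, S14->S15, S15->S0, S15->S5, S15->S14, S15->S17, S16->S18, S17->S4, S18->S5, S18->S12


BFS layer-by-layer from S13:
  dist 0: {S13}
  dist 1: {S14}
  dist 2: {S1, S3, S15}
  dist 3: {S0, S5, S6, S17}
  -> S0 reached at distance 3
Shortest path length = 3

3


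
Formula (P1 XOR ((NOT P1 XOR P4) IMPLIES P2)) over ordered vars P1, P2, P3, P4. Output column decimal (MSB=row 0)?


Formula: (P1 XOR ((NOT P1 XOR P4) IMPLIES P2)) over P1, P2, P3, P4 (16 rows)
Evaluate each row (bits = P1,P2,P3,P4, MSB first):
  row 0 [0000]: (0 XOR ((NOT 0 XOR 0) IMPLIES 0)) -> 0
  row 1 [0001]: (0 XOR ((NOT 0 XOR 1) IMPLIES 0)) -> 1
  row 2 [0010]: (0 XOR ((NOT 0 XOR 0) IMPLIES 0)) -> 0
  row 3 [0011]: (0 XOR ((NOT 0 XOR 1) IMPLIES 0)) -> 1
  row 4 [0100]: (0 XOR ((NOT 0 XOR 0) IMPLIES 1)) -> 1
  row 5 [0101]: (0 XOR ((NOT 0 XOR 1) IMPLIES 1)) -> 1
  row 6 [0110]: (0 XOR ((NOT 0 XOR 0) IMPLIES 1)) -> 1
  row 7 [0111]: (0 XOR ((NOT 0 XOR 1) IMPLIES 1)) -> 1
  row 8 [1000]: (1 XOR ((NOT 1 XOR 0) IMPLIES 0)) -> 0
  row 9 [1001]: (1 XOR ((NOT 1 XOR 1) IMPLIES 0)) -> 1
  row 10 [1010]: (1 XOR ((NOT 1 XOR 0) IMPLIES 0)) -> 0
  row 11 [1011]: (1 XOR ((NOT 1 XOR 1) IMPLIES 0)) -> 1
  row 12 [1100]: (1 XOR ((NOT 1 XOR 0) IMPLIES 1)) -> 0
  row 13 [1101]: (1 XOR ((NOT 1 XOR 1) IMPLIES 1)) -> 0
  row 14 [1110]: (1 XOR ((NOT 1 XOR 0) IMPLIES 1)) -> 0
  row 15 [1111]: (1 XOR ((NOT 1 XOR 1) IMPLIES 1)) -> 0
Full result column, 4 rows per line (P1,P2 fixed per line; P3,P4 runs 00..11 left to right):
  rows 0-3 [P1,P2=00]: 0101  = hex 5
  rows 4-7 [P1,P2=01]: 1111  = hex F
  rows 8-11 [P1,P2=10]: 0101  = hex 5
  rows 12-15 [P1,P2=11]: 0000  = hex 0
Output column (row 0 .. row 15) = 0101111101010000
Output column grouped in 4s = 0101 1111 0101 0000 = 0x5F50
Convert to decimal digit by digit (value = value*16 + digit):
  5 -> 5
  5*16 + 15 (F) = 95
  95*16 + 5 = 1525
  1525*16 + 0 = 24400
Decimal = 24400

24400


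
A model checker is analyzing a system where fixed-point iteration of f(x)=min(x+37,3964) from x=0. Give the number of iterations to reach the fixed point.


Step 1: x=0, cap=3964, increment=37
Step 2: x grows by 37 each step until capped at 3964; fixed point is x=3964
Step 3: iterations = ceil(3964/37) = 108

108


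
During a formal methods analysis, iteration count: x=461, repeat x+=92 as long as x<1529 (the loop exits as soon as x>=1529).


Step 1: x goes from 461 toward 1529 by 92; the body runs while x<1529, so iterations = ceil((bound-start)/step)
Step 2: Distance=1068
Step 3: ceil(1068/92)=12

12


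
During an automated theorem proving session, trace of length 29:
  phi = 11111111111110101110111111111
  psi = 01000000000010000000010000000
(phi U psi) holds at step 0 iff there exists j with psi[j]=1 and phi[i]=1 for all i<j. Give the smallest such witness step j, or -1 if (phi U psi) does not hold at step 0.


(phi U psi) at 0: need smallest j with psi[j]=1 and phi[i]=1 for all i in [0,j).
Scan from step 0:
  step 0: phi=1, psi=0 -> continue
  step 1: psi=1 and phi held for [0,1) -> witness found
Witness step = 1

1


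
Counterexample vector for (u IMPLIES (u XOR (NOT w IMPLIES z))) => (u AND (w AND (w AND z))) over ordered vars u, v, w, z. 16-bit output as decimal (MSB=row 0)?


F1 = (u IMPLIES (u XOR (NOT w IMPLIES z)))
F2 = (u AND (w AND (w AND z)))
Counterexample to F1=>F2 is where F1=1 and F2=0.
Evaluate each row (bits = u,v,w,z, MSB first):
  row 0 [0000]: F1=1 F2=0 -> F1&~F2 -> 1
  row 1 [0001]: F1=1 F2=0 -> F1&~F2 -> 1
  row 2 [0010]: F1=1 F2=0 -> F1&~F2 -> 1
  row 3 [0011]: F1=1 F2=0 -> F1&~F2 -> 1
  row 4 [0100]: F1=1 F2=0 -> F1&~F2 -> 1
  row 5 [0101]: F1=1 F2=0 -> F1&~F2 -> 1
  row 6 [0110]: F1=1 F2=0 -> F1&~F2 -> 1
  row 7 [0111]: F1=1 F2=0 -> F1&~F2 -> 1
  row 8 [1000]: F1=1 F2=0 -> F1&~F2 -> 1
  row 9 [1001]: F1=0 F2=0 -> F1&~F2 -> 0
  row 10 [1010]: F1=0 F2=0 -> F1&~F2 -> 0
  row 11 [1011]: F1=0 F2=1 -> F1&~F2 -> 0
  row 12 [1100]: F1=1 F2=0 -> F1&~F2 -> 1
  row 13 [1101]: F1=0 F2=0 -> F1&~F2 -> 0
  row 14 [1110]: F1=0 F2=0 -> F1&~F2 -> 0
  row 15 [1111]: F1=0 F2=1 -> F1&~F2 -> 0
Full result column, 4 rows per line (u,v fixed per line; w,z runs 00..11 left to right):
  rows 0-3 [u,v=00]: 1111  = hex F
  rows 4-7 [u,v=01]: 1111  = hex F
  rows 8-11 [u,v=10]: 1000  = hex 8
  rows 12-15 [u,v=11]: 1000  = hex 8
Counterexample vector (row 0 .. row 15) = 1111111110001000
Output column grouped in 4s = 1111 1111 1000 1000 = 0xFF88
Convert to decimal digit by digit (value = value*16 + digit):
  F -> 15
  15*16 + 15 (F) = 255
  255*16 + 8 = 4088
  4088*16 + 8 = 65416
Decimal = 65416

65416


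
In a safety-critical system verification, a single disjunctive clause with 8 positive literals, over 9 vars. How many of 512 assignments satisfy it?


Step 1: Total=2^9=512
Step 2: Unsat when all 8 false: 2^1=2
Step 3: Sat=512-2=510

510


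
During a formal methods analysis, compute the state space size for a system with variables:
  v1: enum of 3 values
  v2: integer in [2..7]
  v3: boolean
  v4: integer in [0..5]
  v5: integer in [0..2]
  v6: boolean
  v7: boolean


State space = product of domain sizes of all variables.
Domain sizes:
  v1 (enum of 3 values): 3
  v2 (integer in [2..7]): 6
  v3 (boolean): 2
  v4 (integer in [0..5]): 6
  v5 (integer in [0..2]): 3
  v6 (boolean): 2
  v7 (boolean): 2
Product = 3 * 6 * 2 * 6 * 3 * 2 * 2 = 2592

2592


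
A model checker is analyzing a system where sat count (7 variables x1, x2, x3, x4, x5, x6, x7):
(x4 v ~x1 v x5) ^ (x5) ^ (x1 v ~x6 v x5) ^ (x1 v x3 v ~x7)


CNF with 4 clauses over 7 vars (128 assignments).
An assignment satisfies CNF iff every clause has >=1 true literal.
Check each row (bits = x1,x2,x3,x4,x5,x6,x7; clause T/F shown):
  row 0 [0000000]: clauses=TFTT -> 0
  row 1 [0000001]: clauses=TFTF -> 0
  row 2 [0000010]: clauses=TFFT -> 0
  row 3 [0000011]: clauses=TFFF -> 0
  row 4 [0000100]: clauses=TTTT -> 1
  (every remaining row is evaluated the same way; all 128 results are listed next)
Full result column, 8 rows per line (x1,x2,x3,x4 fixed per line; x5,x6,x7 runs 000..111 left to right):
  rows 0-7 [x1,x2,x3,x4=0000]: 00001010  (ones: 2)
  rows 8-15 [x1,x2,x3,x4=0001]: 00001010  (ones: 2)
  rows 16-23 [x1,x2,x3,x4=0010]: 00001111  (ones: 4)
  rows 24-31 [x1,x2,x3,x4=0011]: 00001111  (ones: 4)
  rows 32-39 [x1,x2,x3,x4=0100]: 00001010  (ones: 2)
  rows 40-47 [x1,x2,x3,x4=0101]: 00001010  (ones: 2)
  rows 48-55 [x1,x2,x3,x4=0110]: 00001111  (ones: 4)
  rows 56-63 [x1,x2,x3,x4=0111]: 00001111  (ones: 4)
  rows 64-71 [x1,x2,x3,x4=1000]: 00001111  (ones: 4)
  rows 72-79 [x1,x2,x3,x4=1001]: 00001111  (ones: 4)
  rows 80-87 [x1,x2,x3,x4=1010]: 00001111  (ones: 4)
  rows 88-95 [x1,x2,x3,x4=1011]: 00001111  (ones: 4)
  rows 96-103 [x1,x2,x3,x4=1100]: 00001111  (ones: 4)
  rows 104-111 [x1,x2,x3,x4=1101]: 00001111  (ones: 4)
  rows 112-119 [x1,x2,x3,x4=1110]: 00001111  (ones: 4)
  rows 120-127 [x1,x2,x3,x4=1111]: 00001111  (ones: 4)
Satisfying assignments = 2+2+4+4+2+2+4+4+4+4+4+4+4+4+4+4 = 56

56


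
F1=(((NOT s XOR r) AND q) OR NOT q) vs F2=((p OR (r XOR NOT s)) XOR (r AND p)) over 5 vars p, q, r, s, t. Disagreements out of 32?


F1 = (((NOT s XOR r) AND q) OR NOT q)
F2 = ((p OR (r XOR NOT s)) XOR (r AND p))
Evaluate both on each of 32 rows (bits = p,q,r,s,t):
  row 0 [00000]: F1=1 F2=1 -> 0
  row 1 [00001]: F1=1 F2=1 -> 0
  row 2 [00010]: F1=1 F2=0 (differ) -> 1
  row 3 [00011]: F1=1 F2=0 (differ) -> 1
  row 4 [00100]: F1=1 F2=0 (differ) -> 1
  row 5 [00101]: F1=1 F2=0 (differ) -> 1
  row 6 [00110]: F1=1 F2=1 -> 0
  row 7 [00111]: F1=1 F2=1 -> 0
  row 8 [01000]: F1=1 F2=1 -> 0
  row 9 [01001]: F1=1 F2=1 -> 0
  row 10 [01010]: F1=0 F2=0 -> 0
  row 11 [01011]: F1=0 F2=0 -> 0
  row 12 [01100]: F1=0 F2=0 -> 0
  row 13 [01101]: F1=0 F2=0 -> 0
  row 14 [01110]: F1=1 F2=1 -> 0
  row 15 [01111]: F1=1 F2=1 -> 0
  row 16 [10000]: F1=1 F2=1 -> 0
  row 17 [10001]: F1=1 F2=1 -> 0
  row 18 [10010]: F1=1 F2=1 -> 0
  row 19 [10011]: F1=1 F2=1 -> 0
  row 20 [10100]: F1=1 F2=0 (differ) -> 1
  row 21 [10101]: F1=1 F2=0 (differ) -> 1
  row 22 [10110]: F1=1 F2=0 (differ) -> 1
  row 23 [10111]: F1=1 F2=0 (differ) -> 1
  row 24 [11000]: F1=1 F2=1 -> 0
  row 25 [11001]: F1=1 F2=1 -> 0
  row 26 [11010]: F1=0 F2=1 (differ) -> 1
  row 27 [11011]: F1=0 F2=1 (differ) -> 1
  row 28 [11100]: F1=0 F2=0 -> 0
  row 29 [11101]: F1=0 F2=0 -> 0
  row 30 [11110]: F1=1 F2=0 (differ) -> 1
  row 31 [11111]: F1=1 F2=0 (differ) -> 1
Full result column, 8 rows per line (p,q fixed per line; r,s,t runs 000..111 left to right):
  rows 0-7 [p,q=00]: 00111100  (ones: 4)
  rows 8-15 [p,q=01]: 00000000  (ones: 0)
  rows 16-23 [p,q=10]: 00001111  (ones: 4)
  rows 24-31 [p,q=11]: 00110011  (ones: 4)
Disagreements = 4+0+4+4 = 12

12


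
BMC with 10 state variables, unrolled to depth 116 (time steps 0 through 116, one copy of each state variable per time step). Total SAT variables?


BMC unrolls to depth k, creating one copy of each state var for steps 0..k.
Step count = 116 + 1 = 117 (steps 0 through 116)
Vars per step = 10
Total = 10 * 117 = 1170

1170


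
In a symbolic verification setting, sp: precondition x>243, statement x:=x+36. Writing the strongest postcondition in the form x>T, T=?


Formula: sp(P, x:=E) = exists old_x. (x = E[old_x/x]) AND P[old_x/x] (old_x is the value of x before the assignment; eliminate old_x by solving x = E[old_x/x] for old_x)
Step 1: Precondition P: x>243, i.e. old_x > 243
Step 2: Assignment gives x = old_x + 36, so old_x = x - 36
Step 3: Substitute into P: x - 36 > 243
Step 4: Simplify: x > 243+36 = 279

279


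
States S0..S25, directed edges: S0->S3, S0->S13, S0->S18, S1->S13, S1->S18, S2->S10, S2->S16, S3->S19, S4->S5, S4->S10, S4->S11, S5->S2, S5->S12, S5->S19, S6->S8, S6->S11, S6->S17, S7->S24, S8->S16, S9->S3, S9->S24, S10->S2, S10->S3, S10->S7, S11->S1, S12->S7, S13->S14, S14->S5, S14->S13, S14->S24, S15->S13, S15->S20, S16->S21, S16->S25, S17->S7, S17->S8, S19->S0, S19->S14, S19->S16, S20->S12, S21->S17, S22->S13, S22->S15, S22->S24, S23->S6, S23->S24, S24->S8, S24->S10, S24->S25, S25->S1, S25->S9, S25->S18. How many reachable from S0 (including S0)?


BFS from S0:
  layer 0: {S0}
  layer 1: {S3, S13, S18}
  layer 2: {S14, S19}
  layer 3: {S5, S16, S24}
  layer 4: {S2, S8, S10, S12, S21, S25}
  layer 5: {S1, S7, S9, S17}
Reachable set: {S0, S1, S2, S3, S5, S7, S8, S9, S10, S12, S13, S14, S16, S17, S18, S19, S21, S24, S25}
Count = 19

19


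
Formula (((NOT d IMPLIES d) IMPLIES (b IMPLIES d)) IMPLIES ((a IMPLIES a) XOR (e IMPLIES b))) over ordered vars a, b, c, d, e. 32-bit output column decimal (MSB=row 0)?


Formula: (((NOT d IMPLIES d) IMPLIES (b IMPLIES d)) IMPLIES ((a IMPLIES a) XOR (e IMPLIES b))) over a, b, c, d, e (32 rows)
Evaluate each row (bits = a,b,c,d,e, MSB first):
  row 0 [00000]: (((NOT 0 IMPLIES 0) IMPLIES (0 IMPLIES 0)) IMPLIES ((0 IMPLIES 0) XOR (0 IMPLIES 0))) -> 0
  row 1 [00001]: (((NOT 0 IMPLIES 0) IMPLIES (0 IMPLIES 0)) IMPLIES ((0 IMPLIES 0) XOR (1 IMPLIES 0))) -> 1
  row 2 [00010]: (((NOT 1 IMPLIES 1) IMPLIES (0 IMPLIES 1)) IMPLIES ((0 IMPLIES 0) XOR (0 IMPLIES 0))) -> 0
  row 3 [00011]: (((NOT 1 IMPLIES 1) IMPLIES (0 IMPLIES 1)) IMPLIES ((0 IMPLIES 0) XOR (1 IMPLIES 0))) -> 1
  row 4 [00100]: (((NOT 0 IMPLIES 0) IMPLIES (0 IMPLIES 0)) IMPLIES ((0 IMPLIES 0) XOR (0 IMPLIES 0))) -> 0
  row 5 [00101]: (((NOT 0 IMPLIES 0) IMPLIES (0 IMPLIES 0)) IMPLIES ((0 IMPLIES 0) XOR (1 IMPLIES 0))) -> 1
  row 6 [00110]: (((NOT 1 IMPLIES 1) IMPLIES (0 IMPLIES 1)) IMPLIES ((0 IMPLIES 0) XOR (0 IMPLIES 0))) -> 0
  row 7 [00111]: (((NOT 1 IMPLIES 1) IMPLIES (0 IMPLIES 1)) IMPLIES ((0 IMPLIES 0) XOR (1 IMPLIES 0))) -> 1
  row 8 [01000]: (((NOT 0 IMPLIES 0) IMPLIES (1 IMPLIES 0)) IMPLIES ((0 IMPLIES 0) XOR (0 IMPLIES 1))) -> 0
  row 9 [01001]: (((NOT 0 IMPLIES 0) IMPLIES (1 IMPLIES 0)) IMPLIES ((0 IMPLIES 0) XOR (1 IMPLIES 1))) -> 0
  row 10 [01010]: (((NOT 1 IMPLIES 1) IMPLIES (1 IMPLIES 1)) IMPLIES ((0 IMPLIES 0) XOR (0 IMPLIES 1))) -> 0
  row 11 [01011]: (((NOT 1 IMPLIES 1) IMPLIES (1 IMPLIES 1)) IMPLIES ((0 IMPLIES 0) XOR (1 IMPLIES 1))) -> 0
  row 12 [01100]: (((NOT 0 IMPLIES 0) IMPLIES (1 IMPLIES 0)) IMPLIES ((0 IMPLIES 0) XOR (0 IMPLIES 1))) -> 0
  row 13 [01101]: (((NOT 0 IMPLIES 0) IMPLIES (1 IMPLIES 0)) IMPLIES ((0 IMPLIES 0) XOR (1 IMPLIES 1))) -> 0
  row 14 [01110]: (((NOT 1 IMPLIES 1) IMPLIES (1 IMPLIES 1)) IMPLIES ((0 IMPLIES 0) XOR (0 IMPLIES 1))) -> 0
  row 15 [01111]: (((NOT 1 IMPLIES 1) IMPLIES (1 IMPLIES 1)) IMPLIES ((0 IMPLIES 0) XOR (1 IMPLIES 1))) -> 0
  row 16 [10000]: (((NOT 0 IMPLIES 0) IMPLIES (0 IMPLIES 0)) IMPLIES ((1 IMPLIES 1) XOR (0 IMPLIES 0))) -> 0
  row 17 [10001]: (((NOT 0 IMPLIES 0) IMPLIES (0 IMPLIES 0)) IMPLIES ((1 IMPLIES 1) XOR (1 IMPLIES 0))) -> 1
  row 18 [10010]: (((NOT 1 IMPLIES 1) IMPLIES (0 IMPLIES 1)) IMPLIES ((1 IMPLIES 1) XOR (0 IMPLIES 0))) -> 0
  row 19 [10011]: (((NOT 1 IMPLIES 1) IMPLIES (0 IMPLIES 1)) IMPLIES ((1 IMPLIES 1) XOR (1 IMPLIES 0))) -> 1
  row 20 [10100]: (((NOT 0 IMPLIES 0) IMPLIES (0 IMPLIES 0)) IMPLIES ((1 IMPLIES 1) XOR (0 IMPLIES 0))) -> 0
  row 21 [10101]: (((NOT 0 IMPLIES 0) IMPLIES (0 IMPLIES 0)) IMPLIES ((1 IMPLIES 1) XOR (1 IMPLIES 0))) -> 1
  row 22 [10110]: (((NOT 1 IMPLIES 1) IMPLIES (0 IMPLIES 1)) IMPLIES ((1 IMPLIES 1) XOR (0 IMPLIES 0))) -> 0
  row 23 [10111]: (((NOT 1 IMPLIES 1) IMPLIES (0 IMPLIES 1)) IMPLIES ((1 IMPLIES 1) XOR (1 IMPLIES 0))) -> 1
  row 24 [11000]: (((NOT 0 IMPLIES 0) IMPLIES (1 IMPLIES 0)) IMPLIES ((1 IMPLIES 1) XOR (0 IMPLIES 1))) -> 0
  row 25 [11001]: (((NOT 0 IMPLIES 0) IMPLIES (1 IMPLIES 0)) IMPLIES ((1 IMPLIES 1) XOR (1 IMPLIES 1))) -> 0
  row 26 [11010]: (((NOT 1 IMPLIES 1) IMPLIES (1 IMPLIES 1)) IMPLIES ((1 IMPLIES 1) XOR (0 IMPLIES 1))) -> 0
  row 27 [11011]: (((NOT 1 IMPLIES 1) IMPLIES (1 IMPLIES 1)) IMPLIES ((1 IMPLIES 1) XOR (1 IMPLIES 1))) -> 0
  row 28 [11100]: (((NOT 0 IMPLIES 0) IMPLIES (1 IMPLIES 0)) IMPLIES ((1 IMPLIES 1) XOR (0 IMPLIES 1))) -> 0
  row 29 [11101]: (((NOT 0 IMPLIES 0) IMPLIES (1 IMPLIES 0)) IMPLIES ((1 IMPLIES 1) XOR (1 IMPLIES 1))) -> 0
  row 30 [11110]: (((NOT 1 IMPLIES 1) IMPLIES (1 IMPLIES 1)) IMPLIES ((1 IMPLIES 1) XOR (0 IMPLIES 1))) -> 0
  row 31 [11111]: (((NOT 1 IMPLIES 1) IMPLIES (1 IMPLIES 1)) IMPLIES ((1 IMPLIES 1) XOR (1 IMPLIES 1))) -> 0
Full result column, 4 rows per line (a,b,c fixed per line; d,e runs 00..11 left to right):
  rows 0-3 [a,b,c=000]: 0101  = hex 5
  rows 4-7 [a,b,c=001]: 0101  = hex 5
  rows 8-11 [a,b,c=010]: 0000  = hex 0
  rows 12-15 [a,b,c=011]: 0000  = hex 0
  rows 16-19 [a,b,c=100]: 0101  = hex 5
  rows 20-23 [a,b,c=101]: 0101  = hex 5
  rows 24-27 [a,b,c=110]: 0000  = hex 0
  rows 28-31 [a,b,c=111]: 0000  = hex 0
Output column (row 0 .. row 31) = 01010101000000000101010100000000
Output column grouped in 4s = 0101 0101 0000 0000 0101 0101 0000 0000 = 0x55005500
Convert to decimal digit by digit (value = value*16 + digit):
  5 -> 5
  5*16 + 5 = 85
  85*16 + 0 = 1360
  1360*16 + 0 = 21760
  21760*16 + 5 = 348165
  348165*16 + 5 = 5570645
  5570645*16 + 0 = 89130320
  89130320*16 + 0 = 1426085120
Decimal = 1426085120

1426085120


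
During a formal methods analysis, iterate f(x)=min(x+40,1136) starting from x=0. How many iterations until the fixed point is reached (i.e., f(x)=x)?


Step 1: x=0, cap=1136, increment=40
Step 2: x grows by 40 each step until capped at 1136; fixed point is x=1136
Step 3: iterations = ceil(1136/40) = 29

29


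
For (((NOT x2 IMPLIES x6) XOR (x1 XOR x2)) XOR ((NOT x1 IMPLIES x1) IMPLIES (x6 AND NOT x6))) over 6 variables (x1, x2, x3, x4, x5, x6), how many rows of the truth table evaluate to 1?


Formula: (((NOT x2 IMPLIES x6) XOR (x1 XOR x2)) XOR ((NOT x1 IMPLIES x1) IMPLIES (x6 AND NOT x6))) over 6 vars (64 rows)
Evaluate each row (x1, x2, x3, x4, x5, x6 as bits, MSB first):
  row 0 [000000]: (((NOT 0 IMPLIES 0) XOR (0 XOR 0)) XOR ((NOT 0 IMPLIES 0) IMPLIES (0 AND NOT 0))) -> 1
  row 1 [000001]: (((NOT 0 IMPLIES 1) XOR (0 XOR 0)) XOR ((NOT 0 IMPLIES 0) IMPLIES (1 AND NOT 1))) -> 0
  row 2 [000010]: (((NOT 0 IMPLIES 0) XOR (0 XOR 0)) XOR ((NOT 0 IMPLIES 0) IMPLIES (0 AND NOT 0))) -> 1
  row 3 [000011]: (((NOT 0 IMPLIES 1) XOR (0 XOR 0)) XOR ((NOT 0 IMPLIES 0) IMPLIES (1 AND NOT 1))) -> 0
  row 4 [000100]: (((NOT 0 IMPLIES 0) XOR (0 XOR 0)) XOR ((NOT 0 IMPLIES 0) IMPLIES (0 AND NOT 0))) -> 1
  (every remaining row is evaluated the same way; all 64 results are listed next)
Full result column, 8 rows per line (x1,x2,x3 fixed per line; x4,x5,x6 runs 000..111 left to right):
  rows 0-7 [x1,x2,x3=000]: 10101010  (ones: 4)
  rows 8-15 [x1,x2,x3=001]: 10101010  (ones: 4)
  rows 16-23 [x1,x2,x3=010]: 11111111  (ones: 8)
  rows 24-31 [x1,x2,x3=011]: 11111111  (ones: 8)
  rows 32-39 [x1,x2,x3=100]: 10101010  (ones: 4)
  rows 40-47 [x1,x2,x3=101]: 10101010  (ones: 4)
  rows 48-55 [x1,x2,x3=110]: 11111111  (ones: 8)
  rows 56-63 [x1,x2,x3=111]: 11111111  (ones: 8)
Count of 1-rows = 4+4+8+8+4+4+8+8 = 48

48


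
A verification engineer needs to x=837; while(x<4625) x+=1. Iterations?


Step 1: x goes from 837 toward 4625 by 1; the body runs while x<4625, so iterations = ceil((bound-start)/step)
Step 2: Distance=3788
Step 3: ceil(3788/1)=3788

3788


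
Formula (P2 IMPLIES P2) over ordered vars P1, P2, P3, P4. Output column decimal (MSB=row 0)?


Formula: (P2 IMPLIES P2) over P1, P2, P3, P4 (16 rows)
Evaluate each row (bits = P1,P2,P3,P4, MSB first):
  row 0 [0000]: (0 IMPLIES 0) -> 1
  row 1 [0001]: (0 IMPLIES 0) -> 1
  row 2 [0010]: (0 IMPLIES 0) -> 1
  row 3 [0011]: (0 IMPLIES 0) -> 1
  row 4 [0100]: (1 IMPLIES 1) -> 1
  row 5 [0101]: (1 IMPLIES 1) -> 1
  row 6 [0110]: (1 IMPLIES 1) -> 1
  row 7 [0111]: (1 IMPLIES 1) -> 1
  row 8 [1000]: (0 IMPLIES 0) -> 1
  row 9 [1001]: (0 IMPLIES 0) -> 1
  row 10 [1010]: (0 IMPLIES 0) -> 1
  row 11 [1011]: (0 IMPLIES 0) -> 1
  row 12 [1100]: (1 IMPLIES 1) -> 1
  row 13 [1101]: (1 IMPLIES 1) -> 1
  row 14 [1110]: (1 IMPLIES 1) -> 1
  row 15 [1111]: (1 IMPLIES 1) -> 1
Full result column, 4 rows per line (P1,P2 fixed per line; P3,P4 runs 00..11 left to right):
  rows 0-3 [P1,P2=00]: 1111  = hex F
  rows 4-7 [P1,P2=01]: 1111  = hex F
  rows 8-11 [P1,P2=10]: 1111  = hex F
  rows 12-15 [P1,P2=11]: 1111  = hex F
Output column (row 0 .. row 15) = 1111111111111111
Output column grouped in 4s = 1111 1111 1111 1111 = 0xFFFF
Convert to decimal digit by digit (value = value*16 + digit):
  F -> 15
  15*16 + 15 (F) = 255
  255*16 + 15 (F) = 4095
  4095*16 + 15 (F) = 65535
Decimal = 65535

65535


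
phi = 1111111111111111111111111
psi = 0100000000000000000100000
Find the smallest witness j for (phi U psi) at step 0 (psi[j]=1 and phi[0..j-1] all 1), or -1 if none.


(phi U psi) at 0: need smallest j with psi[j]=1 and phi[i]=1 for all i in [0,j).
Scan from step 0:
  step 0: phi=1, psi=0 -> continue
  step 1: psi=1 and phi held for [0,1) -> witness found
Witness step = 1

1


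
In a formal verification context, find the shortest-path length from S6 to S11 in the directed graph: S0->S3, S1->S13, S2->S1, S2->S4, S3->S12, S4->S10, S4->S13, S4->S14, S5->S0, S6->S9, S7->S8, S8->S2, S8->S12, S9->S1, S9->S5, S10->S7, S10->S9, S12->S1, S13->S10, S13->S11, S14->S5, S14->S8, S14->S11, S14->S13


BFS layer-by-layer from S6:
  dist 0: {S6}
  dist 1: {S9}
  dist 2: {S1, S5}
  dist 3: {S0, S13}
  dist 4: {S3, S10, S11}
  -> S11 reached at distance 4
Shortest path length = 4

4


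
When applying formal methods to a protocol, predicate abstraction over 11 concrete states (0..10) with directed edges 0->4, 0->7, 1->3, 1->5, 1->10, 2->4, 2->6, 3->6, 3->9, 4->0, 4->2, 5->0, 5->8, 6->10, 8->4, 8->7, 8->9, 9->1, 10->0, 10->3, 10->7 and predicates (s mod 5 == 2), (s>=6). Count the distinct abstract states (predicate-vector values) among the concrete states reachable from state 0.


BFS from 0:
Concrete reachable: {0, 1, 2, 3, 4, 5, 6, 7, 8, 9, 10}
Abstract via predicates (s mod 5 == 2), (s>=6):
  (0,0) <- {0, 1, 3, 4, 5}
  (0,1) <- {6, 8, 9, 10}
  (1,0) <- {2}
  (1,1) <- {7}
Distinct abstract states = 4

4


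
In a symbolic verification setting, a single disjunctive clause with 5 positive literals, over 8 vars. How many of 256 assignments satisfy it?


Step 1: Total=2^8=256
Step 2: Unsat when all 5 false: 2^3=8
Step 3: Sat=256-8=248

248


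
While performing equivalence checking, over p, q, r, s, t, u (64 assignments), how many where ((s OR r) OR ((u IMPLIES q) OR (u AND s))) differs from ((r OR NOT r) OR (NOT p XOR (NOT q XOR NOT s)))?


F1 = ((s OR r) OR ((u IMPLIES q) OR (u AND s)))
F2 = ((r OR NOT r) OR (NOT p XOR (NOT q XOR NOT s)))
Evaluate both on each of 64 rows (bits = p,q,r,s,t,u):
  row 0 [000000]: F1=1 F2=1 -> 0
  row 1 [000001]: F1=0 F2=1 (differ) -> 1
  row 2 [000010]: F1=1 F2=1 -> 0
  row 3 [000011]: F1=0 F2=1 (differ) -> 1
  row 4 [000100]: F1=1 F2=1 -> 0
  (every remaining row is evaluated the same way; all 64 results are listed next)
Full result column, 8 rows per line (p,q,r fixed per line; s,t,u runs 000..111 left to right):
  rows 0-7 [p,q,r=000]: 01010000  (ones: 2)
  rows 8-15 [p,q,r=001]: 00000000  (ones: 0)
  rows 16-23 [p,q,r=010]: 00000000  (ones: 0)
  rows 24-31 [p,q,r=011]: 00000000  (ones: 0)
  rows 32-39 [p,q,r=100]: 01010000  (ones: 2)
  rows 40-47 [p,q,r=101]: 00000000  (ones: 0)
  rows 48-55 [p,q,r=110]: 00000000  (ones: 0)
  rows 56-63 [p,q,r=111]: 00000000  (ones: 0)
Disagreements = 2+0+0+0+2+0+0+0 = 4

4


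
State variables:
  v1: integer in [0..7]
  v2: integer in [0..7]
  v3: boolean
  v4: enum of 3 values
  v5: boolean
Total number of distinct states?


State space = product of domain sizes of all variables.
Domain sizes:
  v1 (integer in [0..7]): 8
  v2 (integer in [0..7]): 8
  v3 (boolean): 2
  v4 (enum of 3 values): 3
  v5 (boolean): 2
Product = 8 * 8 * 2 * 3 * 2 = 768

768


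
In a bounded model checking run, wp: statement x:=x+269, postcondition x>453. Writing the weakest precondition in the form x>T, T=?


Formula: wp(x:=E, P) = P[E/x] (substitute E for x in postcondition)
Step 1: Postcondition: x>453
Step 2: Substitute x+269 for x: x+269>453
Step 3: Solve for x: x > 453-269 = 184

184


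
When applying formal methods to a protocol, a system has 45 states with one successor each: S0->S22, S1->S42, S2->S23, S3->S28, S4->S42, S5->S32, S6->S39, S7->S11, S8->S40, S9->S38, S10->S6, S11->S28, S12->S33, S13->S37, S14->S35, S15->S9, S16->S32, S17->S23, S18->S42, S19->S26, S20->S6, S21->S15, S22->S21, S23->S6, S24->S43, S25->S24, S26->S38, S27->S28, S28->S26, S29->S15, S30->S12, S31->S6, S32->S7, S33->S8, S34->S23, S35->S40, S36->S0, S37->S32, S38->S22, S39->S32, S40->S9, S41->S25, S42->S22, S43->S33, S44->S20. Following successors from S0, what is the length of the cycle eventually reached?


Trace from S0 until a state repeats:
  S0 -> S22 -> S21 -> S15 -> S9 -> S38 -> S22
S22 first seen at step 1, revisited at step 6.
Cycle length = 6 - 1 = 5

5


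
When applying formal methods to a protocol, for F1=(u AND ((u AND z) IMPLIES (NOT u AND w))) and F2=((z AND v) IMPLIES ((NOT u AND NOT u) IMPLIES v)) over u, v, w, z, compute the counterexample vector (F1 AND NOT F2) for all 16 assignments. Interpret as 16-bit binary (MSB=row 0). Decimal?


F1 = (u AND ((u AND z) IMPLIES (NOT u AND w)))
F2 = ((z AND v) IMPLIES ((NOT u AND NOT u) IMPLIES v))
Counterexample to F1=>F2 is where F1=1 and F2=0.
Evaluate each row (bits = u,v,w,z, MSB first):
  row 0 [0000]: F1=0 F2=1 -> F1&~F2 -> 0
  row 1 [0001]: F1=0 F2=1 -> F1&~F2 -> 0
  row 2 [0010]: F1=0 F2=1 -> F1&~F2 -> 0
  row 3 [0011]: F1=0 F2=1 -> F1&~F2 -> 0
  row 4 [0100]: F1=0 F2=1 -> F1&~F2 -> 0
  row 5 [0101]: F1=0 F2=1 -> F1&~F2 -> 0
  row 6 [0110]: F1=0 F2=1 -> F1&~F2 -> 0
  row 7 [0111]: F1=0 F2=1 -> F1&~F2 -> 0
  row 8 [1000]: F1=1 F2=1 -> F1&~F2 -> 0
  row 9 [1001]: F1=0 F2=1 -> F1&~F2 -> 0
  row 10 [1010]: F1=1 F2=1 -> F1&~F2 -> 0
  row 11 [1011]: F1=0 F2=1 -> F1&~F2 -> 0
  row 12 [1100]: F1=1 F2=1 -> F1&~F2 -> 0
  row 13 [1101]: F1=0 F2=1 -> F1&~F2 -> 0
  row 14 [1110]: F1=1 F2=1 -> F1&~F2 -> 0
  row 15 [1111]: F1=0 F2=1 -> F1&~F2 -> 0
Full result column, 4 rows per line (u,v fixed per line; w,z runs 00..11 left to right):
  rows 0-3 [u,v=00]: 0000  = hex 0
  rows 4-7 [u,v=01]: 0000  = hex 0
  rows 8-11 [u,v=10]: 0000  = hex 0
  rows 12-15 [u,v=11]: 0000  = hex 0
Counterexample vector (row 0 .. row 15) = 0000000000000000
Output column grouped in 4s = 0000 0000 0000 0000 = 0x0000
Convert to decimal digit by digit (value = value*16 + digit):
  0 -> 0
  0*16 + 0 = 0
  0*16 + 0 = 0
  0*16 + 0 = 0
Decimal = 0

0


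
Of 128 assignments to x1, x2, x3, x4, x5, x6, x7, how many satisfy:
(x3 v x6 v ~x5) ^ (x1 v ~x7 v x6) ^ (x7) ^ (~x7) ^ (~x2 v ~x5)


CNF with 5 clauses over 7 vars (128 assignments).
An assignment satisfies CNF iff every clause has >=1 true literal.
Check each row (bits = x1,x2,x3,x4,x5,x6,x7; clause T/F shown):
  row 0 [0000000]: clauses=TTFTT -> 0
  row 1 [0000001]: clauses=TFTFT -> 0
  row 2 [0000010]: clauses=TTFTT -> 0
  row 3 [0000011]: clauses=TTTFT -> 0
  row 4 [0000100]: clauses=FTFTT -> 0
  (every remaining row is evaluated the same way; all 128 results are listed next)
Full result column, 8 rows per line (x1,x2,x3,x4 fixed per line; x5,x6,x7 runs 000..111 left to right):
  rows 0-7 [x1,x2,x3,x4=0000]: 00000000  (ones: 0)
  rows 8-15 [x1,x2,x3,x4=0001]: 00000000  (ones: 0)
  rows 16-23 [x1,x2,x3,x4=0010]: 00000000  (ones: 0)
  rows 24-31 [x1,x2,x3,x4=0011]: 00000000  (ones: 0)
  rows 32-39 [x1,x2,x3,x4=0100]: 00000000  (ones: 0)
  rows 40-47 [x1,x2,x3,x4=0101]: 00000000  (ones: 0)
  rows 48-55 [x1,x2,x3,x4=0110]: 00000000  (ones: 0)
  rows 56-63 [x1,x2,x3,x4=0111]: 00000000  (ones: 0)
  rows 64-71 [x1,x2,x3,x4=1000]: 00000000  (ones: 0)
  rows 72-79 [x1,x2,x3,x4=1001]: 00000000  (ones: 0)
  rows 80-87 [x1,x2,x3,x4=1010]: 00000000  (ones: 0)
  rows 88-95 [x1,x2,x3,x4=1011]: 00000000  (ones: 0)
  rows 96-103 [x1,x2,x3,x4=1100]: 00000000  (ones: 0)
  rows 104-111 [x1,x2,x3,x4=1101]: 00000000  (ones: 0)
  rows 112-119 [x1,x2,x3,x4=1110]: 00000000  (ones: 0)
  rows 120-127 [x1,x2,x3,x4=1111]: 00000000  (ones: 0)
Satisfying assignments = 0+0+0+0+0+0+0+0+0+0+0+0+0+0+0+0 = 0

0


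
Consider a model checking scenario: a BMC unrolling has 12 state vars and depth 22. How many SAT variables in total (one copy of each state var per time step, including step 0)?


BMC unrolls to depth k, creating one copy of each state var for steps 0..k.
Step count = 22 + 1 = 23 (steps 0 through 22)
Vars per step = 12
Total = 12 * 23 = 276

276


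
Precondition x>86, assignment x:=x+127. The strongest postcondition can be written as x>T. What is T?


Formula: sp(P, x:=E) = exists old_x. (x = E[old_x/x]) AND P[old_x/x] (old_x is the value of x before the assignment; eliminate old_x by solving x = E[old_x/x] for old_x)
Step 1: Precondition P: x>86, i.e. old_x > 86
Step 2: Assignment gives x = old_x + 127, so old_x = x - 127
Step 3: Substitute into P: x - 127 > 86
Step 4: Simplify: x > 86+127 = 213

213


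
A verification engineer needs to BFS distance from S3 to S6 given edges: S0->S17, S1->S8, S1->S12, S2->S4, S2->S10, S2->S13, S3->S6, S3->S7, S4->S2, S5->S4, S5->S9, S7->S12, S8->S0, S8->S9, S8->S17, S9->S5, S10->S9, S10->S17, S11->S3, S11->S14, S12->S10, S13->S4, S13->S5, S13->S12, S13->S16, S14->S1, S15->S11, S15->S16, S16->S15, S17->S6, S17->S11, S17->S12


BFS layer-by-layer from S3:
  dist 0: {S3}
  dist 1: {S6, S7}
  -> S6 reached at distance 1
Shortest path length = 1

1


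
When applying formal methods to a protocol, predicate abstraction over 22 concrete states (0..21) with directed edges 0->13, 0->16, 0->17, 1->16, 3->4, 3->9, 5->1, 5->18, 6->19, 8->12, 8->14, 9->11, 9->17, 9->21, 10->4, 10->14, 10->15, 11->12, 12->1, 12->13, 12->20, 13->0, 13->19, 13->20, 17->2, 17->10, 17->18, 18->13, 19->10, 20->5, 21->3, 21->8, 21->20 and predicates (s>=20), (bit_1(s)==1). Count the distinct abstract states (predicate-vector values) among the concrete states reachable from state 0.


BFS from 0:
Concrete reachable: {0, 1, 2, 4, 5, 10, 13, 14, 15, 16, 17, 18, 19, 20}
Abstract via predicates (s>=20), (bit_1(s)==1):
  (0,0) <- {0, 1, 4, 5, 13, 16, 17}
  (0,1) <- {2, 10, 14, 15, 18, 19}
  (1,0) <- {20}
Distinct abstract states = 3

3


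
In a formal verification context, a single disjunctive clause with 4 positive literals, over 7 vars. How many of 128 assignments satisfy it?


Step 1: Total=2^7=128
Step 2: Unsat when all 4 false: 2^3=8
Step 3: Sat=128-8=120

120


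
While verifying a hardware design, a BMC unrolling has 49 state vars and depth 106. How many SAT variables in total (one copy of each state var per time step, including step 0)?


BMC unrolls to depth k, creating one copy of each state var for steps 0..k.
Step count = 106 + 1 = 107 (steps 0 through 106)
Vars per step = 49
Total = 49 * 107 = 5243

5243


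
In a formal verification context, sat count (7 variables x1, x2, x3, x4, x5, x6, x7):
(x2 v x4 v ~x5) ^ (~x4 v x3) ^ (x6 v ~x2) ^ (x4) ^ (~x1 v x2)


CNF with 5 clauses over 7 vars (128 assignments).
An assignment satisfies CNF iff every clause has >=1 true literal.
Check each row (bits = x1,x2,x3,x4,x5,x6,x7; clause T/F shown):
  row 0 [0000000]: clauses=TTTFT -> 0
  row 1 [0000001]: clauses=TTTFT -> 0
  row 2 [0000010]: clauses=TTTFT -> 0
  row 3 [0000011]: clauses=TTTFT -> 0
  row 4 [0000100]: clauses=FTTFT -> 0
  (every remaining row is evaluated the same way; all 128 results are listed next)
Full result column, 8 rows per line (x1,x2,x3,x4 fixed per line; x5,x6,x7 runs 000..111 left to right):
  rows 0-7 [x1,x2,x3,x4=0000]: 00000000  (ones: 0)
  rows 8-15 [x1,x2,x3,x4=0001]: 00000000  (ones: 0)
  rows 16-23 [x1,x2,x3,x4=0010]: 00000000  (ones: 0)
  rows 24-31 [x1,x2,x3,x4=0011]: 11111111  (ones: 8)
  rows 32-39 [x1,x2,x3,x4=0100]: 00000000  (ones: 0)
  rows 40-47 [x1,x2,x3,x4=0101]: 00000000  (ones: 0)
  rows 48-55 [x1,x2,x3,x4=0110]: 00000000  (ones: 0)
  rows 56-63 [x1,x2,x3,x4=0111]: 00110011  (ones: 4)
  rows 64-71 [x1,x2,x3,x4=1000]: 00000000  (ones: 0)
  rows 72-79 [x1,x2,x3,x4=1001]: 00000000  (ones: 0)
  rows 80-87 [x1,x2,x3,x4=1010]: 00000000  (ones: 0)
  rows 88-95 [x1,x2,x3,x4=1011]: 00000000  (ones: 0)
  rows 96-103 [x1,x2,x3,x4=1100]: 00000000  (ones: 0)
  rows 104-111 [x1,x2,x3,x4=1101]: 00000000  (ones: 0)
  rows 112-119 [x1,x2,x3,x4=1110]: 00000000  (ones: 0)
  rows 120-127 [x1,x2,x3,x4=1111]: 00110011  (ones: 4)
Satisfying assignments = 0+0+0+8+0+0+0+4+0+0+0+0+0+0+0+4 = 16

16


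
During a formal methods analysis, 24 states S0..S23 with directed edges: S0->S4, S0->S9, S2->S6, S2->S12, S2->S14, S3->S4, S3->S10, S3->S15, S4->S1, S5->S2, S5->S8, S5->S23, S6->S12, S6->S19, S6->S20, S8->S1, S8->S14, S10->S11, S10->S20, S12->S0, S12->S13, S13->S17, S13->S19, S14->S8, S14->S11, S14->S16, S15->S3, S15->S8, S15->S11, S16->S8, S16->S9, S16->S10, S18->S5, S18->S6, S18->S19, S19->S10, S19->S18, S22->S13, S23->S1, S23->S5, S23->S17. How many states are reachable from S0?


BFS from S0:
  layer 0: {S0}
  layer 1: {S4, S9}
  layer 2: {S1}
Reachable set: {S0, S1, S4, S9}
Count = 4

4


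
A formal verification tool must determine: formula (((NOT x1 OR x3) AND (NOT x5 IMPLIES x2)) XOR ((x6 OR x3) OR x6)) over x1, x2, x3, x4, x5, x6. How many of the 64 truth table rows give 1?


Formula: (((NOT x1 OR x3) AND (NOT x5 IMPLIES x2)) XOR ((x6 OR x3) OR x6)) over 6 vars (64 rows)
Evaluate each row (x1, x2, x3, x4, x5, x6 as bits, MSB first):
  row 0 [000000]: (((NOT 0 OR 0) AND (NOT 0 IMPLIES 0)) XOR ((0 OR 0) OR 0)) -> 0
  row 1 [000001]: (((NOT 0 OR 0) AND (NOT 0 IMPLIES 0)) XOR ((1 OR 0) OR 1)) -> 1
  row 2 [000010]: (((NOT 0 OR 0) AND (NOT 1 IMPLIES 0)) XOR ((0 OR 0) OR 0)) -> 1
  row 3 [000011]: (((NOT 0 OR 0) AND (NOT 1 IMPLIES 0)) XOR ((1 OR 0) OR 1)) -> 0
  row 4 [000100]: (((NOT 0 OR 0) AND (NOT 0 IMPLIES 0)) XOR ((0 OR 0) OR 0)) -> 0
  (every remaining row is evaluated the same way; all 64 results are listed next)
Full result column, 8 rows per line (x1,x2,x3 fixed per line; x4,x5,x6 runs 000..111 left to right):
  rows 0-7 [x1,x2,x3=000]: 01100110  (ones: 4)
  rows 8-15 [x1,x2,x3=001]: 11001100  (ones: 4)
  rows 16-23 [x1,x2,x3=010]: 10101010  (ones: 4)
  rows 24-31 [x1,x2,x3=011]: 00000000  (ones: 0)
  rows 32-39 [x1,x2,x3=100]: 01010101  (ones: 4)
  rows 40-47 [x1,x2,x3=101]: 11001100  (ones: 4)
  rows 48-55 [x1,x2,x3=110]: 01010101  (ones: 4)
  rows 56-63 [x1,x2,x3=111]: 00000000  (ones: 0)
Count of 1-rows = 4+4+4+0+4+4+4+0 = 24

24


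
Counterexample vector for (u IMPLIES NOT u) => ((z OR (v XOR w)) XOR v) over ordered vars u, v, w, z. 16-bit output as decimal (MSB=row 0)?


F1 = (u IMPLIES NOT u)
F2 = ((z OR (v XOR w)) XOR v)
Counterexample to F1=>F2 is where F1=1 and F2=0.
Evaluate each row (bits = u,v,w,z, MSB first):
  row 0 [0000]: F1=1 F2=0 -> F1&~F2 -> 1
  row 1 [0001]: F1=1 F2=1 -> F1&~F2 -> 0
  row 2 [0010]: F1=1 F2=1 -> F1&~F2 -> 0
  row 3 [0011]: F1=1 F2=1 -> F1&~F2 -> 0
  row 4 [0100]: F1=1 F2=0 -> F1&~F2 -> 1
  row 5 [0101]: F1=1 F2=0 -> F1&~F2 -> 1
  row 6 [0110]: F1=1 F2=1 -> F1&~F2 -> 0
  row 7 [0111]: F1=1 F2=0 -> F1&~F2 -> 1
  row 8 [1000]: F1=0 F2=0 -> F1&~F2 -> 0
  row 9 [1001]: F1=0 F2=1 -> F1&~F2 -> 0
  row 10 [1010]: F1=0 F2=1 -> F1&~F2 -> 0
  row 11 [1011]: F1=0 F2=1 -> F1&~F2 -> 0
  row 12 [1100]: F1=0 F2=0 -> F1&~F2 -> 0
  row 13 [1101]: F1=0 F2=0 -> F1&~F2 -> 0
  row 14 [1110]: F1=0 F2=1 -> F1&~F2 -> 0
  row 15 [1111]: F1=0 F2=0 -> F1&~F2 -> 0
Full result column, 4 rows per line (u,v fixed per line; w,z runs 00..11 left to right):
  rows 0-3 [u,v=00]: 1000  = hex 8
  rows 4-7 [u,v=01]: 1101  = hex D
  rows 8-11 [u,v=10]: 0000  = hex 0
  rows 12-15 [u,v=11]: 0000  = hex 0
Counterexample vector (row 0 .. row 15) = 1000110100000000
Output column grouped in 4s = 1000 1101 0000 0000 = 0x8D00
Convert to decimal digit by digit (value = value*16 + digit):
  8 -> 8
  8*16 + 13 (D) = 141
  141*16 + 0 = 2256
  2256*16 + 0 = 36096
Decimal = 36096

36096


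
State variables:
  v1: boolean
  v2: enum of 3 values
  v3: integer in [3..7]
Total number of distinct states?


State space = product of domain sizes of all variables.
Domain sizes:
  v1 (boolean): 2
  v2 (enum of 3 values): 3
  v3 (integer in [3..7]): 5
Product = 2 * 3 * 5 = 30

30


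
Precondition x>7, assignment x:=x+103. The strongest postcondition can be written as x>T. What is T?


Formula: sp(P, x:=E) = exists old_x. (x = E[old_x/x]) AND P[old_x/x] (old_x is the value of x before the assignment; eliminate old_x by solving x = E[old_x/x] for old_x)
Step 1: Precondition P: x>7, i.e. old_x > 7
Step 2: Assignment gives x = old_x + 103, so old_x = x - 103
Step 3: Substitute into P: x - 103 > 7
Step 4: Simplify: x > 7+103 = 110

110


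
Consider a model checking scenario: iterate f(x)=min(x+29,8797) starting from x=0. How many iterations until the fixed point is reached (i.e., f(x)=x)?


Step 1: x=0, cap=8797, increment=29
Step 2: x grows by 29 each step until capped at 8797; fixed point is x=8797
Step 3: iterations = ceil(8797/29) = 304

304


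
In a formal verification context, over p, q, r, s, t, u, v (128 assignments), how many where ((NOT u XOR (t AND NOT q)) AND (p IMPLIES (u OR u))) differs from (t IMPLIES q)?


F1 = ((NOT u XOR (t AND NOT q)) AND (p IMPLIES (u OR u)))
F2 = (t IMPLIES q)
Evaluate both on each of 128 rows (bits = p,q,r,s,t,u,v):
  row 0 [0000000]: F1=1 F2=1 -> 0
  row 1 [0000001]: F1=1 F2=1 -> 0
  row 2 [0000010]: F1=0 F2=1 (differ) -> 1
  row 3 [0000011]: F1=0 F2=1 (differ) -> 1
  row 4 [0000100]: F1=0 F2=0 -> 0
  (every remaining row is evaluated the same way; all 128 results are listed next)
Full result column, 8 rows per line (p,q,r,s fixed per line; t,u,v runs 000..111 left to right):
  rows 0-7 [p,q,r,s=0000]: 00110011  (ones: 4)
  rows 8-15 [p,q,r,s=0001]: 00110011  (ones: 4)
  rows 16-23 [p,q,r,s=0010]: 00110011  (ones: 4)
  rows 24-31 [p,q,r,s=0011]: 00110011  (ones: 4)
  rows 32-39 [p,q,r,s=0100]: 00110011  (ones: 4)
  rows 40-47 [p,q,r,s=0101]: 00110011  (ones: 4)
  rows 48-55 [p,q,r,s=0110]: 00110011  (ones: 4)
  rows 56-63 [p,q,r,s=0111]: 00110011  (ones: 4)
  rows 64-71 [p,q,r,s=1000]: 11110011  (ones: 6)
  rows 72-79 [p,q,r,s=1001]: 11110011  (ones: 6)
  rows 80-87 [p,q,r,s=1010]: 11110011  (ones: 6)
  rows 88-95 [p,q,r,s=1011]: 11110011  (ones: 6)
  rows 96-103 [p,q,r,s=1100]: 11111111  (ones: 8)
  rows 104-111 [p,q,r,s=1101]: 11111111  (ones: 8)
  rows 112-119 [p,q,r,s=1110]: 11111111  (ones: 8)
  rows 120-127 [p,q,r,s=1111]: 11111111  (ones: 8)
Disagreements = 4+4+4+4+4+4+4+4+6+6+6+6+8+8+8+8 = 88

88


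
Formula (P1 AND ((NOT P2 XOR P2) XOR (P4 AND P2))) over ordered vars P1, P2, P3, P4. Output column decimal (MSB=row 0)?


Formula: (P1 AND ((NOT P2 XOR P2) XOR (P4 AND P2))) over P1, P2, P3, P4 (16 rows)
Evaluate each row (bits = P1,P2,P3,P4, MSB first):
  row 0 [0000]: (0 AND ((NOT 0 XOR 0) XOR (0 AND 0))) -> 0
  row 1 [0001]: (0 AND ((NOT 0 XOR 0) XOR (1 AND 0))) -> 0
  row 2 [0010]: (0 AND ((NOT 0 XOR 0) XOR (0 AND 0))) -> 0
  row 3 [0011]: (0 AND ((NOT 0 XOR 0) XOR (1 AND 0))) -> 0
  row 4 [0100]: (0 AND ((NOT 1 XOR 1) XOR (0 AND 1))) -> 0
  row 5 [0101]: (0 AND ((NOT 1 XOR 1) XOR (1 AND 1))) -> 0
  row 6 [0110]: (0 AND ((NOT 1 XOR 1) XOR (0 AND 1))) -> 0
  row 7 [0111]: (0 AND ((NOT 1 XOR 1) XOR (1 AND 1))) -> 0
  row 8 [1000]: (1 AND ((NOT 0 XOR 0) XOR (0 AND 0))) -> 1
  row 9 [1001]: (1 AND ((NOT 0 XOR 0) XOR (1 AND 0))) -> 1
  row 10 [1010]: (1 AND ((NOT 0 XOR 0) XOR (0 AND 0))) -> 1
  row 11 [1011]: (1 AND ((NOT 0 XOR 0) XOR (1 AND 0))) -> 1
  row 12 [1100]: (1 AND ((NOT 1 XOR 1) XOR (0 AND 1))) -> 1
  row 13 [1101]: (1 AND ((NOT 1 XOR 1) XOR (1 AND 1))) -> 0
  row 14 [1110]: (1 AND ((NOT 1 XOR 1) XOR (0 AND 1))) -> 1
  row 15 [1111]: (1 AND ((NOT 1 XOR 1) XOR (1 AND 1))) -> 0
Full result column, 4 rows per line (P1,P2 fixed per line; P3,P4 runs 00..11 left to right):
  rows 0-3 [P1,P2=00]: 0000  = hex 0
  rows 4-7 [P1,P2=01]: 0000  = hex 0
  rows 8-11 [P1,P2=10]: 1111  = hex F
  rows 12-15 [P1,P2=11]: 1010  = hex A
Output column (row 0 .. row 15) = 0000000011111010
Output column grouped in 4s = 0000 0000 1111 1010 = 0x00FA
Convert to decimal digit by digit (value = value*16 + digit):
  0 -> 0
  0*16 + 0 = 0
  0*16 + 15 (F) = 15
  15*16 + 10 (A) = 250
Decimal = 250

250
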